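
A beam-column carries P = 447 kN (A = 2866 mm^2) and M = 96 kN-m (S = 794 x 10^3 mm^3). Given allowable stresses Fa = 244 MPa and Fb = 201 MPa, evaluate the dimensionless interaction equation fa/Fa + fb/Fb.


f_a = P / A = 447000.0 / 2866 = 155.9665 MPa
f_b = M / S = 96000000.0 / 794000.0 = 120.9068 MPa
Ratio = f_a / Fa + f_b / Fb
= 155.9665 / 244 + 120.9068 / 201
= 1.2407 (dimensionless)

1.2407 (dimensionless)


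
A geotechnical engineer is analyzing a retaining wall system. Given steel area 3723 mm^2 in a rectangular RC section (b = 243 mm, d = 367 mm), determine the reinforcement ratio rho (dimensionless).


rho = As / (b * d)
= 3723 / (243 * 367)
= 3723 / 89181
= 0.041747 (dimensionless)

0.041747 (dimensionless)


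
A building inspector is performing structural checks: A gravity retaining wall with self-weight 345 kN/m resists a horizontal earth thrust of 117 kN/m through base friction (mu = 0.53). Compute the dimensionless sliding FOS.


Resisting force = mu * W = 0.53 * 345 = 182.85 kN/m
FOS = Resisting / Driving = 182.85 / 117
= 1.5628 (dimensionless)

1.5628 (dimensionless)


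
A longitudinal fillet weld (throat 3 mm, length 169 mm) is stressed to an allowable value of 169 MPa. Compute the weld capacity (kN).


Strength = throat * length * allowable stress
= 3 * 169 * 169 N
= 85683 N
= 85.68 kN

85.68 kN


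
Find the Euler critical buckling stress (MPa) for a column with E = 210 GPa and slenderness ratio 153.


sigma_cr = pi^2 * E / lambda^2
= 9.8696 * 210000.0 / 153^2
= 9.8696 * 210000.0 / 23409
= 88.5393 MPa

88.5393 MPa


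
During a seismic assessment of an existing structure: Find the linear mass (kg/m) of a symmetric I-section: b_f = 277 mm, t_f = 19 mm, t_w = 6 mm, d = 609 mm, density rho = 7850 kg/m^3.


A_flanges = 2 * 277 * 19 = 10526 mm^2
A_web = (609 - 2 * 19) * 6 = 3426 mm^2
A_total = 10526 + 3426 = 13952 mm^2 = 0.013952 m^2
Weight = rho * A = 7850 * 0.013952 = 109.5232 kg/m

109.5232 kg/m


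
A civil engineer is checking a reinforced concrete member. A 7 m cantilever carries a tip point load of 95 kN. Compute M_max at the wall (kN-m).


For a cantilever with a point load at the free end:
M_max = P * L = 95 * 7 = 665 kN-m

665 kN-m


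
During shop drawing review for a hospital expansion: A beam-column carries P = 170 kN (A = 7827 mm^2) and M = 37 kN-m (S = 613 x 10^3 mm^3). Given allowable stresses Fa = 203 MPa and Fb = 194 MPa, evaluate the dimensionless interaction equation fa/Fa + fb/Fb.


f_a = P / A = 170000.0 / 7827 = 21.7197 MPa
f_b = M / S = 37000000.0 / 613000.0 = 60.3589 MPa
Ratio = f_a / Fa + f_b / Fb
= 21.7197 / 203 + 60.3589 / 194
= 0.4181 (dimensionless)

0.4181 (dimensionless)


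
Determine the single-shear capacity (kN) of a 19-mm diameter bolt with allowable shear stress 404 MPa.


A = pi * d^2 / 4 = pi * 19^2 / 4 = 283.5287 mm^2
V = f_v * A / 1000 = 404 * 283.5287 / 1000
= 114.5456 kN

114.5456 kN


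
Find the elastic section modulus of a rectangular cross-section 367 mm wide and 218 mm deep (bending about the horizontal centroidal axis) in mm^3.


S = b * h^2 / 6
= 367 * 218^2 / 6
= 367 * 47524 / 6
= 2906884.67 mm^3

2906884.67 mm^3


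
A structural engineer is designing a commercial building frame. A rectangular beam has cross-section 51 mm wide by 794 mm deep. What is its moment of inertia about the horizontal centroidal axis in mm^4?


I = b * h^3 / 12
= 51 * 794^3 / 12
= 51 * 500566184 / 12
= 2127406282.0 mm^4

2127406282.0 mm^4


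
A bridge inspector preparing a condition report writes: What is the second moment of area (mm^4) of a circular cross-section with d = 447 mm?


r = d / 2 = 447 / 2 = 223.5 mm
I = pi * r^4 / 4 = pi * 223.5^4 / 4
= 1959746923.02 mm^4

1959746923.02 mm^4


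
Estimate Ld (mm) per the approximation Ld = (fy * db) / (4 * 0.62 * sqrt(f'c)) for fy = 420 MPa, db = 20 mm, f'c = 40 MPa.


Ld = (fy * db) / (4 * 0.62 * sqrt(f'c))
= (420 * 20) / (4 * 0.62 * sqrt(40))
= 8400 / 15.6849
= 535.55 mm

535.55 mm


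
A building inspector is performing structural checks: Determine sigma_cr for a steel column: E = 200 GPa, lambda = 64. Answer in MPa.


sigma_cr = pi^2 * E / lambda^2
= 9.8696 * 200000.0 / 64^2
= 9.8696 * 200000.0 / 4096
= 481.9143 MPa

481.9143 MPa


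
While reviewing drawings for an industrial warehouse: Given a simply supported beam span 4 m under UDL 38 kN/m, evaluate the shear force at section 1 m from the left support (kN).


R_A = w * L / 2 = 38 * 4 / 2 = 76.0 kN
V(x) = R_A - w * x = 76.0 - 38 * 1
= 38.0 kN

38.0 kN


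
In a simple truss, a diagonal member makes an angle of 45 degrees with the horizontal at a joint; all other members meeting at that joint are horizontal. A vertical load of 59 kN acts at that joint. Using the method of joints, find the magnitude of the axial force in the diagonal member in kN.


At the joint, only the diagonal has a vertical component, so vertical equilibrium gives:
F * sin(45) = 59
F = 59 / sin(45)
= 59 / 0.707107
= 83.44 kN

83.44 kN


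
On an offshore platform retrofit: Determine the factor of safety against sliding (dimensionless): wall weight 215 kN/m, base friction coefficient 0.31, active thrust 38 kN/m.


Resisting force = mu * W = 0.31 * 215 = 66.65 kN/m
FOS = Resisting / Driving = 66.65 / 38
= 1.7539 (dimensionless)

1.7539 (dimensionless)


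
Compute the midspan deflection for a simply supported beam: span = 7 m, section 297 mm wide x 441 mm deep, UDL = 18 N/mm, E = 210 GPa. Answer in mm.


I = 297 * 441^3 / 12 = 2122711494.75 mm^4
L = 7000.0 mm, w = 18 N/mm, E = 210000.0 MPa
delta = 5 * w * L^4 / (384 * E * I)
= 5 * 18 * 7000.0^4 / (384 * 210000.0 * 2122711494.75)
= 1.2624 mm

1.2624 mm


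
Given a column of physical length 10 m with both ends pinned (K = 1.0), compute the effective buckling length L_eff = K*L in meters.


L_eff = K * L
= 1.0 * 10
= 10.0 m

10.0 m


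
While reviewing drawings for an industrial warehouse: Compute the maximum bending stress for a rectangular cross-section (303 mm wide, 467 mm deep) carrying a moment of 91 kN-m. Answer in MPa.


I = b * h^3 / 12 = 303 * 467^3 / 12 = 2571650965.75 mm^4
y = h / 2 = 467 / 2 = 233.5 mm
M = 91 kN-m = 91000000.0 N-mm
sigma = M * y / I = 91000000.0 * 233.5 / 2571650965.75
= 8.26 MPa

8.26 MPa


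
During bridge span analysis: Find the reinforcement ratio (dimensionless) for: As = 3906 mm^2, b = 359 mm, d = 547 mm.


rho = As / (b * d)
= 3906 / (359 * 547)
= 3906 / 196373
= 0.019891 (dimensionless)

0.019891 (dimensionless)


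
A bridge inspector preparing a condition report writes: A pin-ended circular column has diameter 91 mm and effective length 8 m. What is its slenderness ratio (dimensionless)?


Radius of gyration r = d / 4 = 91 / 4 = 22.75 mm
L_eff = 8000.0 mm
Slenderness ratio = L / r = 8000.0 / 22.75 = 351.65 (dimensionless)

351.65 (dimensionless)


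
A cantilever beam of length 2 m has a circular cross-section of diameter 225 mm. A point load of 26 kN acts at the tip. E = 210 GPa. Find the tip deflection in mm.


I = pi * d^4 / 64 = pi * 225^4 / 64 = 125805599.37 mm^4
L = 2000.0 mm, P = 26000.0 N, E = 210000.0 MPa
delta = P * L^3 / (3 * E * I)
= 26000.0 * 2000.0^3 / (3 * 210000.0 * 125805599.37)
= 2.6244 mm

2.6244 mm


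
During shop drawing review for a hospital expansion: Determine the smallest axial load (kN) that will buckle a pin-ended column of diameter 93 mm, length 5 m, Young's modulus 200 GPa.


I = pi * d^4 / 64 = 3671991.72 mm^4
L = 5000.0 mm
P_cr = pi^2 * E * I / L^2
= 9.8696 * 200000.0 * 3671991.72 / 5000.0^2
= 289928.84 N = 289.9288 kN

289.9288 kN


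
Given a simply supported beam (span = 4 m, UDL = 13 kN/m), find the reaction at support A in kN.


Total load = w * L = 13 * 4 = 52 kN
By symmetry, each reaction R = total / 2 = 52 / 2 = 26.0 kN

26.0 kN


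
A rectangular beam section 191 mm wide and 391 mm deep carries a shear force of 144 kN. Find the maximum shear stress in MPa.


A = b * h = 191 * 391 = 74681 mm^2
V = 144 kN = 144000.0 N
tau_max = 1.5 * V / A = 1.5 * 144000.0 / 74681
= 2.8923 MPa

2.8923 MPa


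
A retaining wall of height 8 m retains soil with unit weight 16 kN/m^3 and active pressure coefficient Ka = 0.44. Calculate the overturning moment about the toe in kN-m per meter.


Pa = 0.5 * Ka * gamma * H^2
= 0.5 * 0.44 * 16 * 8^2
= 225.28 kN/m
Arm = H / 3 = 8 / 3 = 2.6667 m
Mo = Pa * arm = Pa * H / 3 = 225.28 * 8 / 3 = 600.7467 kN-m/m

600.7467 kN-m/m


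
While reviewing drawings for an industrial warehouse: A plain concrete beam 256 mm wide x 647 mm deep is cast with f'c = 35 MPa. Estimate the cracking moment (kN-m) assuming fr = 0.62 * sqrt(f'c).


fr = 0.62 * sqrt(35) = 0.62 * 5.9161 = 3.668 MPa
I = 256 * 647^3 / 12 = 5777920490.67 mm^4
y_t = 323.5 mm
M_cr = fr * I / y_t = 3.668 * 5777920490.67 / 323.5 N-mm
= 65.5123 kN-m

65.5123 kN-m


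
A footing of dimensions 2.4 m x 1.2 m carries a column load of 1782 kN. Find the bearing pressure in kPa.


A = 2.4 * 1.2 = 2.88 m^2
q = P / A = 1782 / 2.88
= 618.75 kPa

618.75 kPa


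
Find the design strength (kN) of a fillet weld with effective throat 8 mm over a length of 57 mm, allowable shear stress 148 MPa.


Strength = throat * length * allowable stress
= 8 * 57 * 148 N
= 67488 N
= 67.49 kN

67.49 kN


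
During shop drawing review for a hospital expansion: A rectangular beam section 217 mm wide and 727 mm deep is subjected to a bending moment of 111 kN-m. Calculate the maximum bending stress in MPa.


I = b * h^3 / 12 = 217 * 727^3 / 12 = 6948350542.58 mm^4
y = h / 2 = 727 / 2 = 363.5 mm
M = 111 kN-m = 111000000.0 N-mm
sigma = M * y / I = 111000000.0 * 363.5 / 6948350542.58
= 5.81 MPa

5.81 MPa


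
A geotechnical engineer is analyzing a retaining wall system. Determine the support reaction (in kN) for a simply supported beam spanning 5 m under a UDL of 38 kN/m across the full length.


Total load = w * L = 38 * 5 = 190 kN
By symmetry, each reaction R = total / 2 = 190 / 2 = 95.0 kN

95.0 kN


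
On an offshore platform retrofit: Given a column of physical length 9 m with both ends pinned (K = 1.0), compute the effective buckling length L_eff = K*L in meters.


L_eff = K * L
= 1.0 * 9
= 9.0 m

9.0 m


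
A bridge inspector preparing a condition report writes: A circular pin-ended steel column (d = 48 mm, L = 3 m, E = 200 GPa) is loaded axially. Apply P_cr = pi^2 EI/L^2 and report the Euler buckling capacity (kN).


I = pi * d^4 / 64 = 260576.26 mm^4
L = 3000.0 mm
P_cr = pi^2 * E * I / L^2
= 9.8696 * 200000.0 * 260576.26 / 3000.0^2
= 57150.77 N = 57.1508 kN

57.1508 kN


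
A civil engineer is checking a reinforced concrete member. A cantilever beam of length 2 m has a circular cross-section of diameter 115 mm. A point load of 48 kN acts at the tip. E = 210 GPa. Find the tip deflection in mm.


I = pi * d^4 / 64 = pi * 115^4 / 64 = 8585414.35 mm^4
L = 2000.0 mm, P = 48000.0 N, E = 210000.0 MPa
delta = P * L^3 / (3 * E * I)
= 48000.0 * 2000.0^3 / (3 * 210000.0 * 8585414.35)
= 70.9953 mm

70.9953 mm


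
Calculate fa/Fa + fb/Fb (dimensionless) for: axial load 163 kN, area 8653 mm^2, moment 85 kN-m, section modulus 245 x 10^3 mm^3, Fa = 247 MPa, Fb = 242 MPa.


f_a = P / A = 163000.0 / 8653 = 18.8374 MPa
f_b = M / S = 85000000.0 / 245000.0 = 346.9388 MPa
Ratio = f_a / Fa + f_b / Fb
= 18.8374 / 247 + 346.9388 / 242
= 1.5099 (dimensionless)

1.5099 (dimensionless)


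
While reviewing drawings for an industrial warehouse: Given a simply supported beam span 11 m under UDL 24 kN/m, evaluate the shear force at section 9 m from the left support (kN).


R_A = w * L / 2 = 24 * 11 / 2 = 132.0 kN
V(x) = R_A - w * x = 132.0 - 24 * 9
= -84.0 kN

-84.0 kN


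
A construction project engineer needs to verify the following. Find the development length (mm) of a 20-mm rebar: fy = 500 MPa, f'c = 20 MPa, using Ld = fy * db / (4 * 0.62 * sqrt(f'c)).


Ld = (fy * db) / (4 * 0.62 * sqrt(f'c))
= (500 * 20) / (4 * 0.62 * sqrt(20))
= 10000 / 11.0909
= 901.64 mm

901.64 mm


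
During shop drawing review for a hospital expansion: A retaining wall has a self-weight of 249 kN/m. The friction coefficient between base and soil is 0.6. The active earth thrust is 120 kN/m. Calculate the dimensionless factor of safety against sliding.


Resisting force = mu * W = 0.6 * 249 = 149.4 kN/m
FOS = Resisting / Driving = 149.4 / 120
= 1.245 (dimensionless)

1.245 (dimensionless)


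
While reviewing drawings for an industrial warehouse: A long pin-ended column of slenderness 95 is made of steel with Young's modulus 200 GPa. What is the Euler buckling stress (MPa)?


sigma_cr = pi^2 * E / lambda^2
= 9.8696 * 200000.0 / 95^2
= 9.8696 * 200000.0 / 9025
= 218.717 MPa

218.717 MPa


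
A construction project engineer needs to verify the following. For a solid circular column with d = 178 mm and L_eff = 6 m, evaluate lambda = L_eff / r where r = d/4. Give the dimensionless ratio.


Radius of gyration r = d / 4 = 178 / 4 = 44.5 mm
L_eff = 6000.0 mm
Slenderness ratio = L / r = 6000.0 / 44.5 = 134.83 (dimensionless)

134.83 (dimensionless)


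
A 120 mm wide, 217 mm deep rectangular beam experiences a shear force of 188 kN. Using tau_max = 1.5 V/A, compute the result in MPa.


A = b * h = 120 * 217 = 26040 mm^2
V = 188 kN = 188000.0 N
tau_max = 1.5 * V / A = 1.5 * 188000.0 / 26040
= 10.8295 MPa

10.8295 MPa


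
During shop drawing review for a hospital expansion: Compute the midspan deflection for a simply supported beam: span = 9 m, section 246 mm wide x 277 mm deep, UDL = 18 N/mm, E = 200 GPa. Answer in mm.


I = 246 * 277^3 / 12 = 435705626.5 mm^4
L = 9000.0 mm, w = 18 N/mm, E = 200000.0 MPa
delta = 5 * w * L^4 / (384 * E * I)
= 5 * 18 * 9000.0^4 / (384 * 200000.0 * 435705626.5)
= 17.6465 mm

17.6465 mm


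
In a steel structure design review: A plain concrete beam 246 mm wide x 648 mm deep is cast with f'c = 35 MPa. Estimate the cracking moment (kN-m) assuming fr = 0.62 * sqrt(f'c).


fr = 0.62 * sqrt(35) = 0.62 * 5.9161 = 3.668 MPa
I = 246 * 648^3 / 12 = 5578004736.0 mm^4
y_t = 324.0 mm
M_cr = fr * I / y_t = 3.668 * 5578004736.0 / 324.0 N-mm
= 63.148 kN-m

63.148 kN-m


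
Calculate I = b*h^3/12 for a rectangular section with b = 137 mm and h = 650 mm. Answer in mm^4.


I = b * h^3 / 12
= 137 * 650^3 / 12
= 137 * 274625000 / 12
= 3135302083.33 mm^4

3135302083.33 mm^4


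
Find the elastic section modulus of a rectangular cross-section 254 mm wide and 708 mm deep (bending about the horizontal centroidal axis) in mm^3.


S = b * h^2 / 6
= 254 * 708^2 / 6
= 254 * 501264 / 6
= 21220176.0 mm^3

21220176.0 mm^3


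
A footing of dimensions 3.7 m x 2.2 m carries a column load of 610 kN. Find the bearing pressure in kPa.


A = 3.7 * 2.2 = 8.14 m^2
q = P / A = 610 / 8.14
= 74.9386 kPa

74.9386 kPa


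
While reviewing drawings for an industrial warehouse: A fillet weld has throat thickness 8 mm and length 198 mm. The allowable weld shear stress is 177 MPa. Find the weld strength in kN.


Strength = throat * length * allowable stress
= 8 * 198 * 177 N
= 280368 N
= 280.37 kN

280.37 kN


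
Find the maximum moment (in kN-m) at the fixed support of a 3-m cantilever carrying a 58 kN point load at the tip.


For a cantilever with a point load at the free end:
M_max = P * L = 58 * 3 = 174 kN-m

174 kN-m


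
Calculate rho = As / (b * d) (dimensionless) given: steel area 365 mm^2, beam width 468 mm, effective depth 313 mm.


rho = As / (b * d)
= 365 / (468 * 313)
= 365 / 146484
= 0.002492 (dimensionless)

0.002492 (dimensionless)


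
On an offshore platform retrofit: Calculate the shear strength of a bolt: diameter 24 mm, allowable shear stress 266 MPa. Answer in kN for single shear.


A = pi * d^2 / 4 = pi * 24^2 / 4 = 452.3893 mm^2
V = f_v * A / 1000 = 266 * 452.3893 / 1000
= 120.3356 kN

120.3356 kN


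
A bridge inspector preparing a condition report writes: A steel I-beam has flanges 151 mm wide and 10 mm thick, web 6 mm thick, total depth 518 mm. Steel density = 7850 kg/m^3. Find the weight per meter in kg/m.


A_flanges = 2 * 151 * 10 = 3020 mm^2
A_web = (518 - 2 * 10) * 6 = 2988 mm^2
A_total = 3020 + 2988 = 6008 mm^2 = 0.006008 m^2
Weight = rho * A = 7850 * 0.006008 = 47.1628 kg/m

47.1628 kg/m


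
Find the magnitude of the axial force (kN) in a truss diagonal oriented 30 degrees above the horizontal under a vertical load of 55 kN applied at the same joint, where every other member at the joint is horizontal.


At the joint, only the diagonal has a vertical component, so vertical equilibrium gives:
F * sin(30) = 55
F = 55 / sin(30)
= 55 / 0.5
= 110.0 kN

110.0 kN


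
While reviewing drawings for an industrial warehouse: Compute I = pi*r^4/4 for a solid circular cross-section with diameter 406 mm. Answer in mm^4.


r = d / 2 = 406 / 2 = 203.0 mm
I = pi * r^4 / 4 = pi * 203.0^4 / 4
= 1333748773.37 mm^4

1333748773.37 mm^4


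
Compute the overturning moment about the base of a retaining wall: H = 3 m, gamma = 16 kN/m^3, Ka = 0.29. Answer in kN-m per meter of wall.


Pa = 0.5 * Ka * gamma * H^2
= 0.5 * 0.29 * 16 * 3^2
= 20.88 kN/m
Arm = H / 3 = 3 / 3 = 1.0 m
Mo = Pa * arm = Pa * H / 3 = 20.88 * 3 / 3 = 20.88 kN-m/m

20.88 kN-m/m


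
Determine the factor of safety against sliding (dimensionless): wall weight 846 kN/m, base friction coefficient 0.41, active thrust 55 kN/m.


Resisting force = mu * W = 0.41 * 846 = 346.86 kN/m
FOS = Resisting / Driving = 346.86 / 55
= 6.3065 (dimensionless)

6.3065 (dimensionless)


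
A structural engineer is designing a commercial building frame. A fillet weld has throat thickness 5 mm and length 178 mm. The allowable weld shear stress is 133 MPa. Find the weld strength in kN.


Strength = throat * length * allowable stress
= 5 * 178 * 133 N
= 118370 N
= 118.37 kN

118.37 kN


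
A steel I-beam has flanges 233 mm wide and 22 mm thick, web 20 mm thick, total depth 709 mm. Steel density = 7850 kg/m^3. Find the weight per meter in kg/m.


A_flanges = 2 * 233 * 22 = 10252 mm^2
A_web = (709 - 2 * 22) * 20 = 13300 mm^2
A_total = 10252 + 13300 = 23552 mm^2 = 0.023552 m^2
Weight = rho * A = 7850 * 0.023552 = 184.8832 kg/m

184.8832 kg/m


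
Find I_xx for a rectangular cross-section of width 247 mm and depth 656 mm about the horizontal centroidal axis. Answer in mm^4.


I = b * h^3 / 12
= 247 * 656^3 / 12
= 247 * 282300416 / 12
= 5810683562.67 mm^4

5810683562.67 mm^4


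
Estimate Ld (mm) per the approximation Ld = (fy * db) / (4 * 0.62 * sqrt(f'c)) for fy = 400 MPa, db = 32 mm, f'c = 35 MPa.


Ld = (fy * db) / (4 * 0.62 * sqrt(f'c))
= (400 * 32) / (4 * 0.62 * sqrt(35))
= 12800 / 14.6719
= 872.42 mm

872.42 mm


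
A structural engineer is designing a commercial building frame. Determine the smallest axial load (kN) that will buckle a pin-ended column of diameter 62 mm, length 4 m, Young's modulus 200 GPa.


I = pi * d^4 / 64 = 725331.7 mm^4
L = 4000.0 mm
P_cr = pi^2 * E * I / L^2
= 9.8696 * 200000.0 * 725331.7 / 4000.0^2
= 89484.21 N = 89.4842 kN

89.4842 kN


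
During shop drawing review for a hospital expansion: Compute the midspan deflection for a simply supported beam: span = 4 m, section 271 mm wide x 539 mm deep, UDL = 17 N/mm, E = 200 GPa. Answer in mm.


I = 271 * 539^3 / 12 = 3536342662.42 mm^4
L = 4000.0 mm, w = 17 N/mm, E = 200000.0 MPa
delta = 5 * w * L^4 / (384 * E * I)
= 5 * 17 * 4000.0^4 / (384 * 200000.0 * 3536342662.42)
= 0.0801 mm

0.0801 mm


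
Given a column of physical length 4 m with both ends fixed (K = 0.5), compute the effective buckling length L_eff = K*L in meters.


L_eff = K * L
= 0.5 * 4
= 2.0 m

2.0 m


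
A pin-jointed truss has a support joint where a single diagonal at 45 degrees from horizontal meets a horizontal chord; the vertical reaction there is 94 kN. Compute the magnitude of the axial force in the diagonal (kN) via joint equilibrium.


At the joint, only the diagonal has a vertical component, so vertical equilibrium gives:
F * sin(45) = 94
F = 94 / sin(45)
= 94 / 0.707107
= 132.94 kN

132.94 kN


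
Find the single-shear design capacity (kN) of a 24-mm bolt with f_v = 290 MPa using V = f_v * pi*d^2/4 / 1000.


A = pi * d^2 / 4 = pi * 24^2 / 4 = 452.3893 mm^2
V = f_v * A / 1000 = 290 * 452.3893 / 1000
= 131.1929 kN

131.1929 kN


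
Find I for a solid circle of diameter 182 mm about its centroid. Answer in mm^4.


r = d / 2 = 182 / 2 = 91.0 mm
I = pi * r^4 / 4 = pi * 91.0^4 / 4
= 53858648.42 mm^4

53858648.42 mm^4


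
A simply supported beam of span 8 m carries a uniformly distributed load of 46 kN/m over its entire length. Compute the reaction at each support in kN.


Total load = w * L = 46 * 8 = 368 kN
By symmetry, each reaction R = total / 2 = 368 / 2 = 184.0 kN

184.0 kN


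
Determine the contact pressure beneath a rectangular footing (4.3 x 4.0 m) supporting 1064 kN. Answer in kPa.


A = 4.3 * 4.0 = 17.2 m^2
q = P / A = 1064 / 17.2
= 61.8605 kPa

61.8605 kPa


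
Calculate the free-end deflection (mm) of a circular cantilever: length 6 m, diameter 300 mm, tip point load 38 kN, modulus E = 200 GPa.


I = pi * d^4 / 64 = pi * 300^4 / 64 = 397607820.22 mm^4
L = 6000.0 mm, P = 38000.0 N, E = 200000.0 MPa
delta = P * L^3 / (3 * E * I)
= 38000.0 * 6000.0^3 / (3 * 200000.0 * 397607820.22)
= 34.4058 mm

34.4058 mm


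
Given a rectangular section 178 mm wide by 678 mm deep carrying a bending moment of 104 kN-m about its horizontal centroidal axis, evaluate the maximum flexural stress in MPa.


I = b * h^3 / 12 = 178 * 678^3 / 12 = 4623041988.0 mm^4
y = h / 2 = 678 / 2 = 339.0 mm
M = 104 kN-m = 104000000.0 N-mm
sigma = M * y / I = 104000000.0 * 339.0 / 4623041988.0
= 7.63 MPa

7.63 MPa


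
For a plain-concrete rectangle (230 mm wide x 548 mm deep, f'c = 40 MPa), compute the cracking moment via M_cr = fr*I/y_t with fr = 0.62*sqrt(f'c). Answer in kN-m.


fr = 0.62 * sqrt(40) = 0.62 * 6.3246 = 3.9212 MPa
I = 230 * 548^3 / 12 = 3154193013.33 mm^4
y_t = 274.0 mm
M_cr = fr * I / y_t = 3.9212 * 3154193013.33 / 274.0 N-mm
= 45.1398 kN-m

45.1398 kN-m


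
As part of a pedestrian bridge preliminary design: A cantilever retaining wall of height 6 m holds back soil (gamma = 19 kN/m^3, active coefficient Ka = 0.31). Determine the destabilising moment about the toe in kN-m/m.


Pa = 0.5 * Ka * gamma * H^2
= 0.5 * 0.31 * 19 * 6^2
= 106.02 kN/m
Arm = H / 3 = 6 / 3 = 2.0 m
Mo = Pa * arm = Pa * H / 3 = 106.02 * 6 / 3 = 212.04 kN-m/m

212.04 kN-m/m


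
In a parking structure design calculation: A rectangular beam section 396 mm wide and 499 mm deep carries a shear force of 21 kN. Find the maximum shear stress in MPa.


A = b * h = 396 * 499 = 197604 mm^2
V = 21 kN = 21000.0 N
tau_max = 1.5 * V / A = 1.5 * 21000.0 / 197604
= 0.1594 MPa

0.1594 MPa


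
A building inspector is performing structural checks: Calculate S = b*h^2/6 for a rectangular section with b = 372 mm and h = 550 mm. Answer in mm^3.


S = b * h^2 / 6
= 372 * 550^2 / 6
= 372 * 302500 / 6
= 18755000.0 mm^3

18755000.0 mm^3


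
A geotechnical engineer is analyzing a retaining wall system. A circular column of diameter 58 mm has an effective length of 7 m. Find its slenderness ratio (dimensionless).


Radius of gyration r = d / 4 = 58 / 4 = 14.5 mm
L_eff = 7000.0 mm
Slenderness ratio = L / r = 7000.0 / 14.5 = 482.76 (dimensionless)

482.76 (dimensionless)


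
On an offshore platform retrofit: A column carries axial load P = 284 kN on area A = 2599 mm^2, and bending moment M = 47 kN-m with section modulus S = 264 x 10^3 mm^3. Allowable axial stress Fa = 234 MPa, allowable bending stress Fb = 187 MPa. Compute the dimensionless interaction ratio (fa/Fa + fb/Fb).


f_a = P / A = 284000.0 / 2599 = 109.2728 MPa
f_b = M / S = 47000000.0 / 264000.0 = 178.0303 MPa
Ratio = f_a / Fa + f_b / Fb
= 109.2728 / 234 + 178.0303 / 187
= 1.419 (dimensionless)

1.419 (dimensionless)


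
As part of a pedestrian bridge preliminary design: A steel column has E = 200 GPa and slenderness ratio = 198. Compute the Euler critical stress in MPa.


sigma_cr = pi^2 * E / lambda^2
= 9.8696 * 200000.0 / 198^2
= 9.8696 * 200000.0 / 39204
= 50.35 MPa

50.35 MPa


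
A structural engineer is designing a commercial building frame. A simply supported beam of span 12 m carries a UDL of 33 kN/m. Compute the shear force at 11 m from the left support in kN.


R_A = w * L / 2 = 33 * 12 / 2 = 198.0 kN
V(x) = R_A - w * x = 198.0 - 33 * 11
= -165.0 kN

-165.0 kN


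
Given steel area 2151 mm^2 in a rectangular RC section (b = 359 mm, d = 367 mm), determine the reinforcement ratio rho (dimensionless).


rho = As / (b * d)
= 2151 / (359 * 367)
= 2151 / 131753
= 0.016326 (dimensionless)

0.016326 (dimensionless)


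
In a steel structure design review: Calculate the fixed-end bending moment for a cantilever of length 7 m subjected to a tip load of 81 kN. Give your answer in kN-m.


For a cantilever with a point load at the free end:
M_max = P * L = 81 * 7 = 567 kN-m

567 kN-m


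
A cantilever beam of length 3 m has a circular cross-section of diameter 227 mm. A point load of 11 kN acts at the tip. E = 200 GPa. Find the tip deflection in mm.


I = pi * d^4 / 64 = pi * 227^4 / 64 = 130338682.73 mm^4
L = 3000.0 mm, P = 11000.0 N, E = 200000.0 MPa
delta = P * L^3 / (3 * E * I)
= 11000.0 * 3000.0^3 / (3 * 200000.0 * 130338682.73)
= 3.7978 mm

3.7978 mm


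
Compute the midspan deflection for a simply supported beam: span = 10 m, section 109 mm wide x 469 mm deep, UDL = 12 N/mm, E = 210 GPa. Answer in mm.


I = 109 * 469^3 / 12 = 937052190.08 mm^4
L = 10000.0 mm, w = 12 N/mm, E = 210000.0 MPa
delta = 5 * w * L^4 / (384 * E * I)
= 5 * 12 * 10000.0^4 / (384 * 210000.0 * 937052190.08)
= 7.9403 mm

7.9403 mm


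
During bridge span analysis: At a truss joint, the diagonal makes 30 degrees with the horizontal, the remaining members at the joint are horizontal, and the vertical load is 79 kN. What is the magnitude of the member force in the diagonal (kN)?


At the joint, only the diagonal has a vertical component, so vertical equilibrium gives:
F * sin(30) = 79
F = 79 / sin(30)
= 79 / 0.5
= 158.0 kN

158.0 kN


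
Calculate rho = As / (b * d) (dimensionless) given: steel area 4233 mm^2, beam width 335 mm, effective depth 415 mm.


rho = As / (b * d)
= 4233 / (335 * 415)
= 4233 / 139025
= 0.030448 (dimensionless)

0.030448 (dimensionless)


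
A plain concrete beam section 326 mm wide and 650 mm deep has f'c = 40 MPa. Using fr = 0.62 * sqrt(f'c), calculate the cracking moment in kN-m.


fr = 0.62 * sqrt(40) = 0.62 * 6.3246 = 3.9212 MPa
I = 326 * 650^3 / 12 = 7460645833.33 mm^4
y_t = 325.0 mm
M_cr = fr * I / y_t = 3.9212 * 7460645833.33 / 325.0 N-mm
= 90.015 kN-m

90.015 kN-m


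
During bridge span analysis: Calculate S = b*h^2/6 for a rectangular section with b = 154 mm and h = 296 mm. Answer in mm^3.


S = b * h^2 / 6
= 154 * 296^2 / 6
= 154 * 87616 / 6
= 2248810.67 mm^3

2248810.67 mm^3


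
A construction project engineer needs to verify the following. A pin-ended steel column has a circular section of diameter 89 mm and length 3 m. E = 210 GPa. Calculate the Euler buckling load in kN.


I = pi * d^4 / 64 = 3079852.55 mm^4
L = 3000.0 mm
P_cr = pi^2 * E * I / L^2
= 9.8696 * 210000.0 * 3079852.55 / 3000.0^2
= 709261.61 N = 709.2616 kN

709.2616 kN


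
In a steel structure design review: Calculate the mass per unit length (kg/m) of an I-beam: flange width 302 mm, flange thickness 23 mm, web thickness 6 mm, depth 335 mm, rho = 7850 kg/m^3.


A_flanges = 2 * 302 * 23 = 13892 mm^2
A_web = (335 - 2 * 23) * 6 = 1734 mm^2
A_total = 13892 + 1734 = 15626 mm^2 = 0.015626 m^2
Weight = rho * A = 7850 * 0.015626 = 122.6641 kg/m

122.6641 kg/m


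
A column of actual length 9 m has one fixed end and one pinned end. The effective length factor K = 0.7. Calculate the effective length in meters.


L_eff = K * L
= 0.7 * 9
= 6.3 m

6.3 m


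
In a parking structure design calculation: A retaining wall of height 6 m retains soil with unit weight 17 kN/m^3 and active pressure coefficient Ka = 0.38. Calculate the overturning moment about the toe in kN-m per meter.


Pa = 0.5 * Ka * gamma * H^2
= 0.5 * 0.38 * 17 * 6^2
= 116.28 kN/m
Arm = H / 3 = 6 / 3 = 2.0 m
Mo = Pa * arm = Pa * H / 3 = 116.28 * 6 / 3 = 232.56 kN-m/m

232.56 kN-m/m


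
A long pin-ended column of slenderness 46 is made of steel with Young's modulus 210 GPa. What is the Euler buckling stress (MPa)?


sigma_cr = pi^2 * E / lambda^2
= 9.8696 * 210000.0 / 46^2
= 9.8696 * 210000.0 / 2116
= 979.4976 MPa

979.4976 MPa


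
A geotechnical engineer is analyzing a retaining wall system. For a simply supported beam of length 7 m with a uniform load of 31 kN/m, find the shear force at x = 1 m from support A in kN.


R_A = w * L / 2 = 31 * 7 / 2 = 108.5 kN
V(x) = R_A - w * x = 108.5 - 31 * 1
= 77.5 kN

77.5 kN


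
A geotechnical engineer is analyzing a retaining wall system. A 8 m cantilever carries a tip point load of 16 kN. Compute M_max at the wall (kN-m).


For a cantilever with a point load at the free end:
M_max = P * L = 16 * 8 = 128 kN-m

128 kN-m


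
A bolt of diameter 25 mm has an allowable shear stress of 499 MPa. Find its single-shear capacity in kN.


A = pi * d^2 / 4 = pi * 25^2 / 4 = 490.8739 mm^2
V = f_v * A / 1000 = 499 * 490.8739 / 1000
= 244.9461 kN

244.9461 kN


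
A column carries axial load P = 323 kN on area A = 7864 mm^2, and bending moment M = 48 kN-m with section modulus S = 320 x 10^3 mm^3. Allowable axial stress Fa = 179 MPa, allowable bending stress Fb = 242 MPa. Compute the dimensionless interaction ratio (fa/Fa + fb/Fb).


f_a = P / A = 323000.0 / 7864 = 41.0732 MPa
f_b = M / S = 48000000.0 / 320000.0 = 150.0 MPa
Ratio = f_a / Fa + f_b / Fb
= 41.0732 / 179 + 150.0 / 242
= 0.8493 (dimensionless)

0.8493 (dimensionless)


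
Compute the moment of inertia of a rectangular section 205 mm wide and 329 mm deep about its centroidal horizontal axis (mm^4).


I = b * h^3 / 12
= 205 * 329^3 / 12
= 205 * 35611289 / 12
= 608359520.42 mm^4

608359520.42 mm^4


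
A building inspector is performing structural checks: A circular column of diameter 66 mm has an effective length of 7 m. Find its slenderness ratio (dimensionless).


Radius of gyration r = d / 4 = 66 / 4 = 16.5 mm
L_eff = 7000.0 mm
Slenderness ratio = L / r = 7000.0 / 16.5 = 424.24 (dimensionless)

424.24 (dimensionless)


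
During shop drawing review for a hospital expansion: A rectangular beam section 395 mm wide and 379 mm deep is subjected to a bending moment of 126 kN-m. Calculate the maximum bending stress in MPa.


I = b * h^3 / 12 = 395 * 379^3 / 12 = 1791981325.42 mm^4
y = h / 2 = 379 / 2 = 189.5 mm
M = 126 kN-m = 126000000.0 N-mm
sigma = M * y / I = 126000000.0 * 189.5 / 1791981325.42
= 13.32 MPa

13.32 MPa


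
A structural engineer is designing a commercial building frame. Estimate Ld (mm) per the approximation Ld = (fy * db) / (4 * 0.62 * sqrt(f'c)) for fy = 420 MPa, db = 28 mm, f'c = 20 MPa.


Ld = (fy * db) / (4 * 0.62 * sqrt(f'c))
= (420 * 28) / (4 * 0.62 * sqrt(20))
= 11760 / 11.0909
= 1060.33 mm

1060.33 mm


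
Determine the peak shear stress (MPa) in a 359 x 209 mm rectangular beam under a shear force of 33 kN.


A = b * h = 359 * 209 = 75031 mm^2
V = 33 kN = 33000.0 N
tau_max = 1.5 * V / A = 1.5 * 33000.0 / 75031
= 0.6597 MPa

0.6597 MPa


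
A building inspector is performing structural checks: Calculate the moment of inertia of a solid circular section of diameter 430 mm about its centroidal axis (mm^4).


r = d / 2 = 430 / 2 = 215.0 mm
I = pi * r^4 / 4 = pi * 215.0^4 / 4
= 1678200016.51 mm^4

1678200016.51 mm^4


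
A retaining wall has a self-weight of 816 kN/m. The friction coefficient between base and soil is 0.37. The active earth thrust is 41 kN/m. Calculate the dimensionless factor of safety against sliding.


Resisting force = mu * W = 0.37 * 816 = 301.92 kN/m
FOS = Resisting / Driving = 301.92 / 41
= 7.3639 (dimensionless)

7.3639 (dimensionless)


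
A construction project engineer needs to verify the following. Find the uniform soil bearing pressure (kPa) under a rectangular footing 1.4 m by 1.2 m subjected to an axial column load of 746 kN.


A = 1.4 * 1.2 = 1.68 m^2
q = P / A = 746 / 1.68
= 444.0476 kPa

444.0476 kPa


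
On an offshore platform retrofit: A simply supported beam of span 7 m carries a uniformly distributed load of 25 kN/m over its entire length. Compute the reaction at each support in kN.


Total load = w * L = 25 * 7 = 175 kN
By symmetry, each reaction R = total / 2 = 175 / 2 = 87.5 kN

87.5 kN


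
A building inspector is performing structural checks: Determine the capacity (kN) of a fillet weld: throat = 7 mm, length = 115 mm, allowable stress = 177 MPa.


Strength = throat * length * allowable stress
= 7 * 115 * 177 N
= 142485 N
= 142.49 kN

142.49 kN


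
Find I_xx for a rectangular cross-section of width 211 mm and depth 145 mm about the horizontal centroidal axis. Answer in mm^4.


I = b * h^3 / 12
= 211 * 145^3 / 12
= 211 * 3048625 / 12
= 53604989.58 mm^4

53604989.58 mm^4


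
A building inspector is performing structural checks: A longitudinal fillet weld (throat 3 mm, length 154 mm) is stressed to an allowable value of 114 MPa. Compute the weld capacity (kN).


Strength = throat * length * allowable stress
= 3 * 154 * 114 N
= 52668 N
= 52.67 kN

52.67 kN


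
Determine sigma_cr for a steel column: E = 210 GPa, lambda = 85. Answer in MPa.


sigma_cr = pi^2 * E / lambda^2
= 9.8696 * 210000.0 / 85^2
= 9.8696 * 210000.0 / 7225
= 286.8674 MPa

286.8674 MPa


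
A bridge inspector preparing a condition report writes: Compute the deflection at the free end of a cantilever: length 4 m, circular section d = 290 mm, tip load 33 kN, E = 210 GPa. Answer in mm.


I = pi * d^4 / 64 = pi * 290^4 / 64 = 347185749.0 mm^4
L = 4000.0 mm, P = 33000.0 N, E = 210000.0 MPa
delta = P * L^3 / (3 * E * I)
= 33000.0 * 4000.0^3 / (3 * 210000.0 * 347185749.0)
= 9.6559 mm

9.6559 mm


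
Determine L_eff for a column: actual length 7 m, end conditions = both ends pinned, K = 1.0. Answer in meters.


L_eff = K * L
= 1.0 * 7
= 7.0 m

7.0 m


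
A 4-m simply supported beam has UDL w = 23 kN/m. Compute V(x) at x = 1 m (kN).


R_A = w * L / 2 = 23 * 4 / 2 = 46.0 kN
V(x) = R_A - w * x = 46.0 - 23 * 1
= 23.0 kN

23.0 kN


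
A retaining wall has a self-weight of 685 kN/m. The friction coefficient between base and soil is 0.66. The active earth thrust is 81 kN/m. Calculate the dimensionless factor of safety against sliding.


Resisting force = mu * W = 0.66 * 685 = 452.1 kN/m
FOS = Resisting / Driving = 452.1 / 81
= 5.5815 (dimensionless)

5.5815 (dimensionless)


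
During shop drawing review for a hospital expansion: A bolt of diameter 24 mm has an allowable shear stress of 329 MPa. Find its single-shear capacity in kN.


A = pi * d^2 / 4 = pi * 24^2 / 4 = 452.3893 mm^2
V = f_v * A / 1000 = 329 * 452.3893 / 1000
= 148.8361 kN

148.8361 kN


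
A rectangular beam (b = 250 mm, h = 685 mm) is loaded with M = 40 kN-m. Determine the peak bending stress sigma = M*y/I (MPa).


I = b * h^3 / 12 = 250 * 685^3 / 12 = 6696231770.83 mm^4
y = h / 2 = 685 / 2 = 342.5 mm
M = 40 kN-m = 40000000.0 N-mm
sigma = M * y / I = 40000000.0 * 342.5 / 6696231770.83
= 2.05 MPa

2.05 MPa


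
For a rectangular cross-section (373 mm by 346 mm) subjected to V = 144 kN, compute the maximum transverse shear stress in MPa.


A = b * h = 373 * 346 = 129058 mm^2
V = 144 kN = 144000.0 N
tau_max = 1.5 * V / A = 1.5 * 144000.0 / 129058
= 1.6737 MPa

1.6737 MPa


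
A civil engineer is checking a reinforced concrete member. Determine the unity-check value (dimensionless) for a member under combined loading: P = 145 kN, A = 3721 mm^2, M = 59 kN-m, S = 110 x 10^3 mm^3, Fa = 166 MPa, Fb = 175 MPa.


f_a = P / A = 145000.0 / 3721 = 38.968 MPa
f_b = M / S = 59000000.0 / 110000.0 = 536.3636 MPa
Ratio = f_a / Fa + f_b / Fb
= 38.968 / 166 + 536.3636 / 175
= 3.2997 (dimensionless)

3.2997 (dimensionless)


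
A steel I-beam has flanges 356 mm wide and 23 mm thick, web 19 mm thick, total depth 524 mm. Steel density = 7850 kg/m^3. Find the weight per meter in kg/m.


A_flanges = 2 * 356 * 23 = 16376 mm^2
A_web = (524 - 2 * 23) * 19 = 9082 mm^2
A_total = 16376 + 9082 = 25458 mm^2 = 0.025458 m^2
Weight = rho * A = 7850 * 0.025458 = 199.8453 kg/m

199.8453 kg/m


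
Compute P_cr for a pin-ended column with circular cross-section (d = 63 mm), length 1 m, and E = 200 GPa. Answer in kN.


I = pi * d^4 / 64 = 773271.66 mm^4
L = 1000.0 mm
P_cr = pi^2 * E * I / L^2
= 9.8696 * 200000.0 * 773271.66 / 1000.0^2
= 1526377.09 N = 1526.3771 kN

1526.3771 kN


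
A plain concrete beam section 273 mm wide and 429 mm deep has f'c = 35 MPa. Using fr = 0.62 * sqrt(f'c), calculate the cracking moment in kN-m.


fr = 0.62 * sqrt(35) = 0.62 * 5.9161 = 3.668 MPa
I = 273 * 429^3 / 12 = 1796194149.75 mm^4
y_t = 214.5 mm
M_cr = fr * I / y_t = 3.668 * 1796194149.75 / 214.5 N-mm
= 30.7151 kN-m

30.7151 kN-m


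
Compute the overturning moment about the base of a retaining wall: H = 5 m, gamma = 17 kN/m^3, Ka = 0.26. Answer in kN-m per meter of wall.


Pa = 0.5 * Ka * gamma * H^2
= 0.5 * 0.26 * 17 * 5^2
= 55.25 kN/m
Arm = H / 3 = 5 / 3 = 1.6667 m
Mo = Pa * arm = Pa * H / 3 = 55.25 * 5 / 3 = 92.0833 kN-m/m

92.0833 kN-m/m


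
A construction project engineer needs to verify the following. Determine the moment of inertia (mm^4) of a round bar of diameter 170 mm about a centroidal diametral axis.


r = d / 2 = 170 / 2 = 85.0 mm
I = pi * r^4 / 4 = pi * 85.0^4 / 4
= 40998275.0 mm^4

40998275.0 mm^4


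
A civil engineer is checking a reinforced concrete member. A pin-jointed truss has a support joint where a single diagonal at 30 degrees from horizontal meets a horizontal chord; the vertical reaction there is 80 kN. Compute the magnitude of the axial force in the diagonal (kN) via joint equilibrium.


At the joint, only the diagonal has a vertical component, so vertical equilibrium gives:
F * sin(30) = 80
F = 80 / sin(30)
= 80 / 0.5
= 160.0 kN

160.0 kN


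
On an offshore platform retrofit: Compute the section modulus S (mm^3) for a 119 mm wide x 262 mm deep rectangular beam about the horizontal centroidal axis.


S = b * h^2 / 6
= 119 * 262^2 / 6
= 119 * 68644 / 6
= 1361439.33 mm^3

1361439.33 mm^3


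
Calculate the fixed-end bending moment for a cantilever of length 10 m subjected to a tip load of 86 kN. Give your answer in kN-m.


For a cantilever with a point load at the free end:
M_max = P * L = 86 * 10 = 860 kN-m

860 kN-m


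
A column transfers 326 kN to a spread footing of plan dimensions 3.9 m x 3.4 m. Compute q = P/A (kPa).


A = 3.9 * 3.4 = 13.26 m^2
q = P / A = 326 / 13.26
= 24.5852 kPa

24.5852 kPa


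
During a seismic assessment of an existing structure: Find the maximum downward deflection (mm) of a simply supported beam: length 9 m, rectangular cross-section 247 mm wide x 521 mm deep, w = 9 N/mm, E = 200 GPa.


I = 247 * 521^3 / 12 = 2910910663.92 mm^4
L = 9000.0 mm, w = 9 N/mm, E = 200000.0 MPa
delta = 5 * w * L^4 / (384 * E * I)
= 5 * 9 * 9000.0^4 / (384 * 200000.0 * 2910910663.92)
= 1.3207 mm

1.3207 mm


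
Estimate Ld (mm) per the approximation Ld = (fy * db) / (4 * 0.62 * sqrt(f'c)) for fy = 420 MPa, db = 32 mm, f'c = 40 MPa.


Ld = (fy * db) / (4 * 0.62 * sqrt(f'c))
= (420 * 32) / (4 * 0.62 * sqrt(40))
= 13440 / 15.6849
= 856.88 mm

856.88 mm


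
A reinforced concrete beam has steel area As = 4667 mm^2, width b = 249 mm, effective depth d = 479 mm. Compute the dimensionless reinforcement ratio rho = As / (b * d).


rho = As / (b * d)
= 4667 / (249 * 479)
= 4667 / 119271
= 0.039129 (dimensionless)

0.039129 (dimensionless)


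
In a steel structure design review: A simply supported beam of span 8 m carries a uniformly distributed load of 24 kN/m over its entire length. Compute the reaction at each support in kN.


Total load = w * L = 24 * 8 = 192 kN
By symmetry, each reaction R = total / 2 = 192 / 2 = 96.0 kN

96.0 kN
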